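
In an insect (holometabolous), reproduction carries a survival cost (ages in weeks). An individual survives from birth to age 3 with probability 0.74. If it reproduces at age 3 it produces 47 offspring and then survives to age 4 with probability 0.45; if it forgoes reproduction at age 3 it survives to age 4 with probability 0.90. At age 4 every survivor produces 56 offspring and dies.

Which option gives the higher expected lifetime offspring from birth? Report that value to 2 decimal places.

53.43

breed at age 3: R₀ = 0.74 × (47 + 0.45 × 56) = 0.74 × 72.2000 = 53.4280
delay to age 4: R₀ = 0.74 × (0.90 × 56) = 0.74 × 50.4000 = 37.2960
Higher: breed at age 3 (53.4280).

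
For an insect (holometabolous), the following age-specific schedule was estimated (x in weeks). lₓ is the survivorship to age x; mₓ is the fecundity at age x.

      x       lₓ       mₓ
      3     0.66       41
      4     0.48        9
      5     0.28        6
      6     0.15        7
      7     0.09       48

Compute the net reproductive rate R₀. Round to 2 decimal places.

38.43

R₀ = Σ lₓ mₓ:
  age 3: 0.66 × 41 = 27.0600
  age 4: 0.48 × 9 = 4.3200
  age 5: 0.28 × 6 = 1.6800
  age 6: 0.15 × 7 = 1.0500
  age 7: 0.09 × 48 = 4.3200
R₀ = 27.0600 + 4.3200 + 1.6800 + 1.0500 + 4.3200 = 38.4300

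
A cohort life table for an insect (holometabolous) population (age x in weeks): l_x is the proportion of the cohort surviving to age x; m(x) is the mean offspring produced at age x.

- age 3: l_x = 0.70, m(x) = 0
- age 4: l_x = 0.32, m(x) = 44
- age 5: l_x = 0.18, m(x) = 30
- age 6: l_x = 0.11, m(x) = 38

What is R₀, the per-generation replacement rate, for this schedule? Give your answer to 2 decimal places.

23.66

R₀ = Σ l_x m(x):
  age 3: 0.70 × 0 = 0.0000
  age 4: 0.32 × 44 = 14.0800
  age 5: 0.18 × 30 = 5.4000
  age 6: 0.11 × 38 = 4.1800
R₀ = 0.0000 + 14.0800 + 5.4000 + 4.1800 = 23.6600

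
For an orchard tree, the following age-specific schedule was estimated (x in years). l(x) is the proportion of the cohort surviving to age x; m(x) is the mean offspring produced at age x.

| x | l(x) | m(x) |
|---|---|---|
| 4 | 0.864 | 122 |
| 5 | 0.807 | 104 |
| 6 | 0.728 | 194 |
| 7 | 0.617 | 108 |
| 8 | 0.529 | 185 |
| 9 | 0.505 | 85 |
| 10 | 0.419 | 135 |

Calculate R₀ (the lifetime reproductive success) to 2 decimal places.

R₀ = Σ l(x) m(x):
  age 4: 0.864 × 122 = 105.4080
  age 5: 0.807 × 104 = 83.9280
  age 6: 0.728 × 194 = 141.2320
  age 7: 0.617 × 108 = 66.6360
  age 8: 0.529 × 185 = 97.8650
  age 9: 0.505 × 85 = 42.9250
  age 10: 0.419 × 135 = 56.5650
R₀ = 105.4080 + 83.9280 + 141.2320 + 66.6360 + 97.8650 + 42.9250 + 56.5650 = 594.5590

594.56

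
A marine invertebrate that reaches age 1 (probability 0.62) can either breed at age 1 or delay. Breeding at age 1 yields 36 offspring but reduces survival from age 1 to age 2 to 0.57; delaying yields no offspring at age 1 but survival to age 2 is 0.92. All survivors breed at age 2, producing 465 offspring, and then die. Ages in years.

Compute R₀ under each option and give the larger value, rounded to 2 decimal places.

265.24

breed at age 1: R₀ = 0.62 × (36 + 0.57 × 465) = 0.62 × 301.0500 = 186.6510
delay to age 2: R₀ = 0.62 × (0.92 × 465) = 0.62 × 427.8000 = 265.2360
Higher: delay to age 2 (265.2360).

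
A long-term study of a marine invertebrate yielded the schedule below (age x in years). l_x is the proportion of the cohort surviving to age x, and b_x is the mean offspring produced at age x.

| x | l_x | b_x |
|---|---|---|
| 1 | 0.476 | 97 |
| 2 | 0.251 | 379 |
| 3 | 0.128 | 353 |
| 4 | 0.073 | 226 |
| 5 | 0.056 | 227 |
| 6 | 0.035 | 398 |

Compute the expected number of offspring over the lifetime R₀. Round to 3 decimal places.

229.625

R₀ = Σ l_x b_x:
  age 1: 0.476 × 97 = 46.1720
  age 2: 0.251 × 379 = 95.1290
  age 3: 0.128 × 353 = 45.1840
  age 4: 0.073 × 226 = 16.4980
  age 5: 0.056 × 227 = 12.7120
  age 6: 0.035 × 398 = 13.9300
R₀ = 46.1720 + 95.1290 + 45.1840 + 16.4980 + 12.7120 + 13.9300 = 229.6250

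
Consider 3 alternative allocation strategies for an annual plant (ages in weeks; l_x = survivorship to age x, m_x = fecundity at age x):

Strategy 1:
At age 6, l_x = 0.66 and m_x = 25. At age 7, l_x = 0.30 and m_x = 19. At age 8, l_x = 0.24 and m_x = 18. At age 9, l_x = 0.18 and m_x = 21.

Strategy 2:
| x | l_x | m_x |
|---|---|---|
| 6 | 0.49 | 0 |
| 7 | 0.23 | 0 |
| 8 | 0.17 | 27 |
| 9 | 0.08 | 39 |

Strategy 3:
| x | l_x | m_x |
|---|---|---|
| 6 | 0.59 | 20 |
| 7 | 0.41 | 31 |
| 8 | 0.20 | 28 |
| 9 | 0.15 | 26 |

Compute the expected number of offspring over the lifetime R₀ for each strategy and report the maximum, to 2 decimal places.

Strategy 1: R₀ = 0.66×25 + 0.30×19 + 0.24×18 + 0.18×21 = 30.3000
Strategy 2: R₀ = 0.49×0 + 0.23×0 + 0.17×27 + 0.08×39 = 7.7100
Strategy 3: R₀ = 0.59×20 + 0.41×31 + 0.20×28 + 0.15×26 = 34.0100
Highest R₀: strategy 3 with 34.0100.

34.01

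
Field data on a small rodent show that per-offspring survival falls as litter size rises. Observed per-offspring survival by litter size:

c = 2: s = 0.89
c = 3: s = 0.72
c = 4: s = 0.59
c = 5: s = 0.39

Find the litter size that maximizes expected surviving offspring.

Expected surviving offspring = c × s(c):
  c=2: 2 × 0.89 = 1.780
  c=3: 3 × 0.72 = 2.160
  c=4: 4 × 0.59 = 2.360
  c=5: 5 × 0.39 = 1.950
Maximum at c = 4 (2.360 surviving offspring).

4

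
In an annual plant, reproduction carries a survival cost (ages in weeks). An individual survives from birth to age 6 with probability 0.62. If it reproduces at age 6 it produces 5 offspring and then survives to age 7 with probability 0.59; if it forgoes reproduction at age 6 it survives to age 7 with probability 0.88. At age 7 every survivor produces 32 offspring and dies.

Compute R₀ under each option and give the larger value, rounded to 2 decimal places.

breed at age 6: R₀ = 0.62 × (5 + 0.59 × 32) = 0.62 × 23.8800 = 14.8056
delay to age 7: R₀ = 0.62 × (0.88 × 32) = 0.62 × 28.1600 = 17.4592
Higher: delay to age 7 (17.4592).

17.46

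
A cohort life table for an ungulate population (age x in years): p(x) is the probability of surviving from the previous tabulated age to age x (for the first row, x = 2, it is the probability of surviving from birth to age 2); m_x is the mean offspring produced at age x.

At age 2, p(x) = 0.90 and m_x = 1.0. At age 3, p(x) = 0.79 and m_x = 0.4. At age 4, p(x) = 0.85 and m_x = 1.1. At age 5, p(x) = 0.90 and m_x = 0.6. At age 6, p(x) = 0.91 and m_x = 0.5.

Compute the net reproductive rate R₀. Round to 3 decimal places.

2.423

Survivorship from birth: l_x = p_2·p_3·…·p_x.
  l_2 = 0.90000
  l_3 = 0.71100
  l_4 = 0.60435
  l_5 = 0.54392
  l_6 = 0.49496
R₀ = Σ l_x m_x:
  age 2: 0.90000 × 1.0 = 0.9000
  age 3: 0.71100 × 0.4 = 0.2844
  age 4: 0.60435 × 1.1 = 0.6648
  age 5: 0.54392 × 0.6 = 0.3264
  age 6: 0.49496 × 0.5 = 0.2475
R₀ = 0.9000 + 0.2844 + 0.6648 + 0.3264 + 0.2475 = 2.4230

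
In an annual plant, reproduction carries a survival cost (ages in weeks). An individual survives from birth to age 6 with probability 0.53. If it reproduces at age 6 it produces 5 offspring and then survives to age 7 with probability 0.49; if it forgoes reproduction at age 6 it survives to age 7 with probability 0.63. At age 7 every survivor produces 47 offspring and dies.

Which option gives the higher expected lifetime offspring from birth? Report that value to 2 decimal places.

breed at age 6: R₀ = 0.53 × (5 + 0.49 × 47) = 0.53 × 28.0300 = 14.8559
delay to age 7: R₀ = 0.53 × (0.63 × 47) = 0.53 × 29.6100 = 15.6933
Higher: delay to age 7 (15.6933).

15.69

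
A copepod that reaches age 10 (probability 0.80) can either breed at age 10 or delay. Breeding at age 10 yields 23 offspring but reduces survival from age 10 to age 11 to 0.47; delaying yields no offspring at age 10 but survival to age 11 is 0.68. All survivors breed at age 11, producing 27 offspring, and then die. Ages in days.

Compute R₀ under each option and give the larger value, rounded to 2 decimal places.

28.55

breed at age 10: R₀ = 0.80 × (23 + 0.47 × 27) = 0.80 × 35.6900 = 28.5520
delay to age 11: R₀ = 0.80 × (0.68 × 27) = 0.80 × 18.3600 = 14.6880
Higher: breed at age 10 (28.5520).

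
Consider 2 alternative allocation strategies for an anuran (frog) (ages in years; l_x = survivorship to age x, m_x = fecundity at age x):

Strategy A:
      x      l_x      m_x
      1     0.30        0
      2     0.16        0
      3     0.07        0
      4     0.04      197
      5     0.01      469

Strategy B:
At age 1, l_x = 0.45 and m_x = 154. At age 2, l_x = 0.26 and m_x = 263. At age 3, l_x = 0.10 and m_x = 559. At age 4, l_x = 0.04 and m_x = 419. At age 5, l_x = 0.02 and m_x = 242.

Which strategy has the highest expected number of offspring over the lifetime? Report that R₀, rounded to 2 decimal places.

215.18

Strategy A: R₀ = 0.30×0 + 0.16×0 + 0.07×0 + 0.04×197 + 0.01×469 = 12.5700
Strategy B: R₀ = 0.45×154 + 0.26×263 + 0.10×559 + 0.04×419 + 0.02×242 = 215.1800
Highest R₀: strategy B with 215.1800.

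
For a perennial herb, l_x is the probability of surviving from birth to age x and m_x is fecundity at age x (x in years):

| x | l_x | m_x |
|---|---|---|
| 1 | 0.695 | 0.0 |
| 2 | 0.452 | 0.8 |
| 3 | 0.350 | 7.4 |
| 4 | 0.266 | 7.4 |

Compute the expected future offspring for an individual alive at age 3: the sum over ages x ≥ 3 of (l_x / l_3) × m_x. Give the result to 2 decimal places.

l_3 = 0.350. Conditional survival from age 3 to x is l_x / l_3.
  x=3: (0.350/0.350) × 7.4 = 7.4000
  x=4: (0.266/0.350) × 7.4 = 5.6240
Sum = 7.4000 + 5.6240 = 13.0240

13.02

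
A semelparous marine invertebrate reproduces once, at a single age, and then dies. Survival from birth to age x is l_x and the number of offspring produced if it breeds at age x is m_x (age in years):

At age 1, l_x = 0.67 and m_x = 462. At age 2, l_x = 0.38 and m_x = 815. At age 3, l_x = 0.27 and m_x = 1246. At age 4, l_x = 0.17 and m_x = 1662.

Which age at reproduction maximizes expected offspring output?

Expected offspring if breeding at age x = l_x × m_x:
  age 1: 0.67 × 462 = 309.540
  age 2: 0.38 × 815 = 309.700
  age 3: 0.27 × 1246 = 336.420
  age 4: 0.17 × 1662 = 282.540
Maximum at age 3 (336.420).

3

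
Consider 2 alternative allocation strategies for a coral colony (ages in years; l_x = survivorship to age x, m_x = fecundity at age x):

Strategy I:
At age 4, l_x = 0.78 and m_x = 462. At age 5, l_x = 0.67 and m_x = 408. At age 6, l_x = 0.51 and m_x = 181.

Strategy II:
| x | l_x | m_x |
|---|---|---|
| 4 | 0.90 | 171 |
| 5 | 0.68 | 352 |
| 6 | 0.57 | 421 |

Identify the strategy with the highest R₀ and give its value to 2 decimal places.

Strategy I: R₀ = 0.78×462 + 0.67×408 + 0.51×181 = 726.0300
Strategy II: R₀ = 0.90×171 + 0.68×352 + 0.57×421 = 633.2300
Highest R₀: strategy I with 726.0300.

726.03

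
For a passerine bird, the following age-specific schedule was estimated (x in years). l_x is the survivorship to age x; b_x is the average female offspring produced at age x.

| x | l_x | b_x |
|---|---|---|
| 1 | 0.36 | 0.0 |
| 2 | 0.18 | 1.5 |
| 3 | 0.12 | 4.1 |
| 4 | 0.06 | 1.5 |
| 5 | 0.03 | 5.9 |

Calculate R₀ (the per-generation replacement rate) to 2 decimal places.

1.03

R₀ = Σ l_x b_x:
  age 1: 0.36 × 0.0 = 0.0000
  age 2: 0.18 × 1.5 = 0.2700
  age 3: 0.12 × 4.1 = 0.4920
  age 4: 0.06 × 1.5 = 0.0900
  age 5: 0.03 × 5.9 = 0.1770
R₀ = 0.0000 + 0.2700 + 0.4920 + 0.0900 + 0.1770 = 1.0290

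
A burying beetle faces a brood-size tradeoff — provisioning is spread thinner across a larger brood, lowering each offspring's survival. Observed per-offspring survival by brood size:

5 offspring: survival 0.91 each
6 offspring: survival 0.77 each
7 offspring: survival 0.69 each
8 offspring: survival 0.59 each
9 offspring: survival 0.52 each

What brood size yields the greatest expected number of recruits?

7

Expected recruits = c × s(c):
  c=5: 5 × 0.91 = 4.550
  c=6: 6 × 0.77 = 4.620
  c=7: 7 × 0.69 = 4.830
  c=8: 8 × 0.59 = 4.720
  c=9: 9 × 0.52 = 4.680
Maximum at c = 7 (4.830 recruits).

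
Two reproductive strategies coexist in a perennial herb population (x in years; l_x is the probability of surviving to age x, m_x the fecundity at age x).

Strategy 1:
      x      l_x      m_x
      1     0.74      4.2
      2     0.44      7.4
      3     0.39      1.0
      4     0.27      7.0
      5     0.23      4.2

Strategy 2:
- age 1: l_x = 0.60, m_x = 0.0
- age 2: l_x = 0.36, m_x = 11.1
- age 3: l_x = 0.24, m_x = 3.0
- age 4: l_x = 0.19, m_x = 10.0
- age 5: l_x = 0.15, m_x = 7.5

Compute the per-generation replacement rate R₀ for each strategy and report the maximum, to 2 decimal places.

Strategy 1: R₀ = 0.74×4.2 + 0.44×7.4 + 0.39×1.0 + 0.27×7.0 + 0.23×4.2 = 9.6100
Strategy 2: R₀ = 0.60×0.0 + 0.36×11.1 + 0.24×3.0 + 0.19×10.0 + 0.15×7.5 = 7.7410
Highest R₀: strategy 1 with 9.6100.

9.61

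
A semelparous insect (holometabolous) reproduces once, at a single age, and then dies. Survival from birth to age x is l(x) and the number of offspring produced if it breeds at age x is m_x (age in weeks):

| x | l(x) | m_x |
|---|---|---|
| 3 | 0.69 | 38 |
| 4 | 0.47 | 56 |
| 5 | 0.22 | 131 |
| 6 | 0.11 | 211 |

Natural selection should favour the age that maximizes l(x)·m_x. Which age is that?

Expected offspring if breeding at age x = l(x) × m_x:
  age 3: 0.69 × 38 = 26.220
  age 4: 0.47 × 56 = 26.320
  age 5: 0.22 × 131 = 28.820
  age 6: 0.11 × 211 = 23.210
Maximum at age 5 (28.820).

5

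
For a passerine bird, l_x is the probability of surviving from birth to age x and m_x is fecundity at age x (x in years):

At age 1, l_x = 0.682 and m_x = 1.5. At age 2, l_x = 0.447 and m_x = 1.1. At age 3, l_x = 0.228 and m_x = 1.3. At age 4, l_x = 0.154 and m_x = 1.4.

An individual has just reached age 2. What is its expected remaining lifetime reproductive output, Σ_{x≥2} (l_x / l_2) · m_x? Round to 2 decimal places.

l_2 = 0.447. Conditional survival from age 2 to x is l_x / l_2.
  x=2: (0.447/0.447) × 1.1 = 1.1000
  x=3: (0.228/0.447) × 1.3 = 0.6631
  x=4: (0.154/0.447) × 1.4 = 0.4823
Sum = 1.1000 + 0.6631 + 0.4823 = 2.2454

2.25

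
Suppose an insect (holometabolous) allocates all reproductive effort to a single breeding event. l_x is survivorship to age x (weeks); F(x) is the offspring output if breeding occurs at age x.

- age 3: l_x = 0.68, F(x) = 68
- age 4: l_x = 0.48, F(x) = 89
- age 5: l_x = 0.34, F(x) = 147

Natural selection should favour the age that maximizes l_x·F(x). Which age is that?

Expected offspring if breeding at age x = l_x × F(x):
  age 3: 0.68 × 68 = 46.240
  age 4: 0.48 × 89 = 42.720
  age 5: 0.34 × 147 = 49.980
Maximum at age 5 (49.980).

5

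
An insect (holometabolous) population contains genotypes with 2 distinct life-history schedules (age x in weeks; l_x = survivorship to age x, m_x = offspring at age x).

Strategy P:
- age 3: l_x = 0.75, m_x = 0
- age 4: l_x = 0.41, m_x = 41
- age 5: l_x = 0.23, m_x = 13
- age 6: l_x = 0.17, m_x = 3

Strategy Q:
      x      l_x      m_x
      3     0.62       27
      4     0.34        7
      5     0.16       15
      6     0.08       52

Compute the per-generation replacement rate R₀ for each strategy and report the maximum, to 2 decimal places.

25.68

Strategy P: R₀ = 0.75×0 + 0.41×41 + 0.23×13 + 0.17×3 = 20.3100
Strategy Q: R₀ = 0.62×27 + 0.34×7 + 0.16×15 + 0.08×52 = 25.6800
Highest R₀: strategy Q with 25.6800.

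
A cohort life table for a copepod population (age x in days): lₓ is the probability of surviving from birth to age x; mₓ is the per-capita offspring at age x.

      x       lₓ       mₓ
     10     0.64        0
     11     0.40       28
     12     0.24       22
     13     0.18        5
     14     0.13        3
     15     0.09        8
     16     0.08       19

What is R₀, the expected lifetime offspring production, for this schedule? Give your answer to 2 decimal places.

R₀ = Σ lₓ mₓ:
  age 10: 0.64 × 0 = 0.0000
  age 11: 0.40 × 28 = 11.2000
  age 12: 0.24 × 22 = 5.2800
  age 13: 0.18 × 5 = 0.9000
  age 14: 0.13 × 3 = 0.3900
  age 15: 0.09 × 8 = 0.7200
  age 16: 0.08 × 19 = 1.5200
R₀ = 0.0000 + 11.2000 + 5.2800 + 0.9000 + 0.3900 + 0.7200 + 1.5200 = 20.0100

20.01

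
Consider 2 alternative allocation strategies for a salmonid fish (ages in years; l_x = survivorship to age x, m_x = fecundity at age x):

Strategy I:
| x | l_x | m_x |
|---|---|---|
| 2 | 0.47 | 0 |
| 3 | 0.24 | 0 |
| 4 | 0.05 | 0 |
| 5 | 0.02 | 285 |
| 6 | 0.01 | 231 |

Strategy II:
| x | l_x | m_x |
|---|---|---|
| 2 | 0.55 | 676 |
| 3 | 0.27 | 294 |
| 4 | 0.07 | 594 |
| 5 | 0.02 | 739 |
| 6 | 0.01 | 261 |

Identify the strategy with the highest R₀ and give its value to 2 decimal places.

510.15

Strategy I: R₀ = 0.47×0 + 0.24×0 + 0.05×0 + 0.02×285 + 0.01×231 = 8.0100
Strategy II: R₀ = 0.55×676 + 0.27×294 + 0.07×594 + 0.02×739 + 0.01×261 = 510.1500
Highest R₀: strategy II with 510.1500.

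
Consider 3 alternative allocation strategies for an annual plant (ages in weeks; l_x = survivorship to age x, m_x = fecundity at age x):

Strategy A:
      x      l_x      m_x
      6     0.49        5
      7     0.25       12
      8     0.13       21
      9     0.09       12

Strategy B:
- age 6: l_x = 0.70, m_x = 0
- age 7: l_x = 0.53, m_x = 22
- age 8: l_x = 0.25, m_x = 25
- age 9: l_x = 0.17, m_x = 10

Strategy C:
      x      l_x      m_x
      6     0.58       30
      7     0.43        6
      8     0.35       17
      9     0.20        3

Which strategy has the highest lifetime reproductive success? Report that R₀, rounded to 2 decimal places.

Strategy A: R₀ = 0.49×5 + 0.25×12 + 0.13×21 + 0.09×12 = 9.2600
Strategy B: R₀ = 0.70×0 + 0.53×22 + 0.25×25 + 0.17×10 = 19.6100
Strategy C: R₀ = 0.58×30 + 0.43×6 + 0.35×17 + 0.20×3 = 26.5300
Highest R₀: strategy C with 26.5300.

26.53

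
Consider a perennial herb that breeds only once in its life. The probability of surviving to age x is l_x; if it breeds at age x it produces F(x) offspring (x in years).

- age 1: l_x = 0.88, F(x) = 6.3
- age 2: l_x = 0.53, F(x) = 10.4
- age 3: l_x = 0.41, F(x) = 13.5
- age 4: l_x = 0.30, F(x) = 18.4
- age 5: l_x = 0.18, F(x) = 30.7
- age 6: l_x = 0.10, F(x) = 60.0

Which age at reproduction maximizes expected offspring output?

Expected offspring if breeding at age x = l_x × F(x):
  age 1: 0.88 × 6.3 = 5.544
  age 2: 0.53 × 10.4 = 5.512
  age 3: 0.41 × 13.5 = 5.535
  age 4: 0.30 × 18.4 = 5.520
  age 5: 0.18 × 30.7 = 5.526
  age 6: 0.10 × 60.0 = 6.000
Maximum at age 6 (6.000).

6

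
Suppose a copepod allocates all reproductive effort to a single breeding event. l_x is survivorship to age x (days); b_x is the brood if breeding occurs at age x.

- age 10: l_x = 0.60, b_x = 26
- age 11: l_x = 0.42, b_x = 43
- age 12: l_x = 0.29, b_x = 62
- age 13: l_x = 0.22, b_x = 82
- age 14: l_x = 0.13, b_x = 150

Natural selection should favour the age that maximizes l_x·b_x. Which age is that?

Expected offspring if breeding at age x = l_x × b_x:
  age 10: 0.60 × 26 = 15.600
  age 11: 0.42 × 43 = 18.060
  age 12: 0.29 × 62 = 17.980
  age 13: 0.22 × 82 = 18.040
  age 14: 0.13 × 150 = 19.500
Maximum at age 14 (19.500).

14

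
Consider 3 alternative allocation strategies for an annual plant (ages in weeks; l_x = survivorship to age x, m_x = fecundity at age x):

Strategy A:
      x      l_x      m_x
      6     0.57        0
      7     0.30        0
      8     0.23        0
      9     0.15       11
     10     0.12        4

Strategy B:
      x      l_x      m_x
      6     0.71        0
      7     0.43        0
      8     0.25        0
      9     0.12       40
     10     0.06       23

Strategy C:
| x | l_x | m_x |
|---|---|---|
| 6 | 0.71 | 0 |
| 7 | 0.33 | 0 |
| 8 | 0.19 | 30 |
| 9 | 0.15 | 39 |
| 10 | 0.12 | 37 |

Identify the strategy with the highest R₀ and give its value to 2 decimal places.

Strategy A: R₀ = 0.57×0 + 0.30×0 + 0.23×0 + 0.15×11 + 0.12×4 = 2.1300
Strategy B: R₀ = 0.71×0 + 0.43×0 + 0.25×0 + 0.12×40 + 0.06×23 = 6.1800
Strategy C: R₀ = 0.71×0 + 0.33×0 + 0.19×30 + 0.15×39 + 0.12×37 = 15.9900
Highest R₀: strategy C with 15.9900.

15.99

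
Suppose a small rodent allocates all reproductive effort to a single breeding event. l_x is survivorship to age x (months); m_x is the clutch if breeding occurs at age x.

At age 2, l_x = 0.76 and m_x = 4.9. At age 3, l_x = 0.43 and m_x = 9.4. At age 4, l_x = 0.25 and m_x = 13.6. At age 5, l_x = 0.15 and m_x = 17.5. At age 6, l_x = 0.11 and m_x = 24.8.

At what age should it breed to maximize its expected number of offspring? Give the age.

3

Expected offspring if breeding at age x = l_x × m_x:
  age 2: 0.76 × 4.9 = 3.724
  age 3: 0.43 × 9.4 = 4.042
  age 4: 0.25 × 13.6 = 3.400
  age 5: 0.15 × 17.5 = 2.625
  age 6: 0.11 × 24.8 = 2.728
Maximum at age 3 (4.042).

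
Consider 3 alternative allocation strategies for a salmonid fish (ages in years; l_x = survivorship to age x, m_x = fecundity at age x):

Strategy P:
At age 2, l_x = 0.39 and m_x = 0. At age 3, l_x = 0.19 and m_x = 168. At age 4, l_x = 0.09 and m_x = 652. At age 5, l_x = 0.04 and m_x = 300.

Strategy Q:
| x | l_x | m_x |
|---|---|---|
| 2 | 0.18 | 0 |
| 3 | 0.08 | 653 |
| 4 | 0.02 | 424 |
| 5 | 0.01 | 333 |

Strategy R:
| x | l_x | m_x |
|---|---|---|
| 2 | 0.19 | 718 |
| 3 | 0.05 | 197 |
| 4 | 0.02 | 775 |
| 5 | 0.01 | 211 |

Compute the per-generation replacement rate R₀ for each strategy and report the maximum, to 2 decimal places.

163.88

Strategy P: R₀ = 0.39×0 + 0.19×168 + 0.09×652 + 0.04×300 = 102.6000
Strategy Q: R₀ = 0.18×0 + 0.08×653 + 0.02×424 + 0.01×333 = 64.0500
Strategy R: R₀ = 0.19×718 + 0.05×197 + 0.02×775 + 0.01×211 = 163.8800
Highest R₀: strategy R with 163.8800.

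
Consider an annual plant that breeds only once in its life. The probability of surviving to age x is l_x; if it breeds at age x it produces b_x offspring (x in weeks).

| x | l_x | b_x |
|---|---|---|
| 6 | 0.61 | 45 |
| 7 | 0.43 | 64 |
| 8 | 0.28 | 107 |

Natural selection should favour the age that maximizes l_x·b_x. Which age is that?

8

Expected offspring if breeding at age x = l_x × b_x:
  age 6: 0.61 × 45 = 27.450
  age 7: 0.43 × 64 = 27.520
  age 8: 0.28 × 107 = 29.960
Maximum at age 8 (29.960).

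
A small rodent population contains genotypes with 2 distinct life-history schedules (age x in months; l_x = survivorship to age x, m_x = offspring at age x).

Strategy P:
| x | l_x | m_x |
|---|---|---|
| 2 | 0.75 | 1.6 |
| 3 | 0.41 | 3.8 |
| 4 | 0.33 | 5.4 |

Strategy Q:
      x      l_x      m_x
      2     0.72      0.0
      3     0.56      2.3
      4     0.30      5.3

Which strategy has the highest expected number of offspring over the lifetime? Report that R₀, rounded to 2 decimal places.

4.54

Strategy P: R₀ = 0.75×1.6 + 0.41×3.8 + 0.33×5.4 = 4.5400
Strategy Q: R₀ = 0.72×0.0 + 0.56×2.3 + 0.30×5.3 = 2.8780
Highest R₀: strategy P with 4.5400.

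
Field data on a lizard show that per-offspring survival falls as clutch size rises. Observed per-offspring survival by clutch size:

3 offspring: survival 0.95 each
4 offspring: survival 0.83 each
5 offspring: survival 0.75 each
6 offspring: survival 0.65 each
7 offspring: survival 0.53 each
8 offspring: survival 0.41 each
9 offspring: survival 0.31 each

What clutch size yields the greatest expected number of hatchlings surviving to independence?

Expected hatchlings surviving to independence = c × s(c):
  c=3: 3 × 0.95 = 2.850
  c=4: 4 × 0.83 = 3.320
  c=5: 5 × 0.75 = 3.750
  c=6: 6 × 0.65 = 3.900
  c=7: 7 × 0.53 = 3.710
  c=8: 8 × 0.41 = 3.280
  c=9: 9 × 0.31 = 2.790
Maximum at c = 6 (3.900 hatchlings surviving to independence).

6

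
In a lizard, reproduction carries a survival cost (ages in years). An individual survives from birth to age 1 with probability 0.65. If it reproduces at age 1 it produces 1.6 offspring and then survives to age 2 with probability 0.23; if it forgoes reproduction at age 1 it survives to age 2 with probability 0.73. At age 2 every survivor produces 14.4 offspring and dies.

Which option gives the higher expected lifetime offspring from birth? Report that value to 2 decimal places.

breed at age 1: R₀ = 0.65 × (1.6 + 0.23 × 14.4) = 0.65 × 4.9120 = 3.1928
delay to age 2: R₀ = 0.65 × (0.73 × 14.4) = 0.65 × 10.5120 = 6.8328
Higher: delay to age 2 (6.8328).

6.83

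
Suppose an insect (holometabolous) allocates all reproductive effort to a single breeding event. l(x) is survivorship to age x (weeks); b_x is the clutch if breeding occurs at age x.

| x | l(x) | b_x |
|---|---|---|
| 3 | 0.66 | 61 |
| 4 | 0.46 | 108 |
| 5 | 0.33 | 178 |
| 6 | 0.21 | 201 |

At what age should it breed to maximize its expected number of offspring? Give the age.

5

Expected offspring if breeding at age x = l(x) × b_x:
  age 3: 0.66 × 61 = 40.260
  age 4: 0.46 × 108 = 49.680
  age 5: 0.33 × 178 = 58.740
  age 6: 0.21 × 201 = 42.210
Maximum at age 5 (58.740).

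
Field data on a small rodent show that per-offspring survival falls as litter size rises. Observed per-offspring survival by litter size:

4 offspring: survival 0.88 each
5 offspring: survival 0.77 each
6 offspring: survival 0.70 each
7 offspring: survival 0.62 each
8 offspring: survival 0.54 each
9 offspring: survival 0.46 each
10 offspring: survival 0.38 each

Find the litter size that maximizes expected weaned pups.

Expected weaned pups = c × s(c):
  c=4: 4 × 0.88 = 3.520
  c=5: 5 × 0.77 = 3.850
  c=6: 6 × 0.70 = 4.200
  c=7: 7 × 0.62 = 4.340
  c=8: 8 × 0.54 = 4.320
  c=9: 9 × 0.46 = 4.140
  c=10: 10 × 0.38 = 3.800
Maximum at c = 7 (4.340 weaned pups).

7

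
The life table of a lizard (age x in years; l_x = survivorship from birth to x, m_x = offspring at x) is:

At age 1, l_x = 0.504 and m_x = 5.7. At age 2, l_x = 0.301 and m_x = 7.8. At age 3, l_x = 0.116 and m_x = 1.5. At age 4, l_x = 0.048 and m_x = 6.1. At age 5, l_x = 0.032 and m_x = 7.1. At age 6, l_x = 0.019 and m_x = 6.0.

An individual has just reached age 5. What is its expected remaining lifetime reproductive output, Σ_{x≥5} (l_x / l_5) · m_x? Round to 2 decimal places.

l_5 = 0.032. Conditional survival from age 5 to x is l_x / l_5.
  x=5: (0.032/0.032) × 7.1 = 7.1000
  x=6: (0.019/0.032) × 6.0 = 3.5625
Sum = 7.1000 + 3.5625 = 10.6625

10.66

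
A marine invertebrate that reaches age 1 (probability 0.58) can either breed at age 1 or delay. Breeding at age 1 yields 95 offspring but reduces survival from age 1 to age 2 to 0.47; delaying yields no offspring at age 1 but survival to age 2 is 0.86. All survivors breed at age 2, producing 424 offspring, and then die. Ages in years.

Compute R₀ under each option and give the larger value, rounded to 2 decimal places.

211.49

breed at age 1: R₀ = 0.58 × (95 + 0.47 × 424) = 0.58 × 294.2800 = 170.6824
delay to age 2: R₀ = 0.58 × (0.86 × 424) = 0.58 × 364.6400 = 211.4912
Higher: delay to age 2 (211.4912).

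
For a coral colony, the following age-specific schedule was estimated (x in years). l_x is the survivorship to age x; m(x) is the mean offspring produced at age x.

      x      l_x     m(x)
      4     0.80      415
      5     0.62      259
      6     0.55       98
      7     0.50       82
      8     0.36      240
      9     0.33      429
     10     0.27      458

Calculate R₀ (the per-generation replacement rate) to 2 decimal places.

R₀ = Σ l_x m(x):
  age 4: 0.80 × 415 = 332.0000
  age 5: 0.62 × 259 = 160.5800
  age 6: 0.55 × 98 = 53.9000
  age 7: 0.50 × 82 = 41.0000
  age 8: 0.36 × 240 = 86.4000
  age 9: 0.33 × 429 = 141.5700
  age 10: 0.27 × 458 = 123.6600
R₀ = 332.0000 + 160.5800 + 53.9000 + 41.0000 + 86.4000 + 141.5700 + 123.6600 = 939.1100

939.11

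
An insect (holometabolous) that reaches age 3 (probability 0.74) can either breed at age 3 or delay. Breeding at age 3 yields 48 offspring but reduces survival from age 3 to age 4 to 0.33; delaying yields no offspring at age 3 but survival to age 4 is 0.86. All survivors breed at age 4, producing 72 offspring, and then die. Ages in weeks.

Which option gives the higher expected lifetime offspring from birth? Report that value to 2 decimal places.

breed at age 3: R₀ = 0.74 × (48 + 0.33 × 72) = 0.74 × 71.7600 = 53.1024
delay to age 4: R₀ = 0.74 × (0.86 × 72) = 0.74 × 61.9200 = 45.8208
Higher: breed at age 3 (53.1024).

53.10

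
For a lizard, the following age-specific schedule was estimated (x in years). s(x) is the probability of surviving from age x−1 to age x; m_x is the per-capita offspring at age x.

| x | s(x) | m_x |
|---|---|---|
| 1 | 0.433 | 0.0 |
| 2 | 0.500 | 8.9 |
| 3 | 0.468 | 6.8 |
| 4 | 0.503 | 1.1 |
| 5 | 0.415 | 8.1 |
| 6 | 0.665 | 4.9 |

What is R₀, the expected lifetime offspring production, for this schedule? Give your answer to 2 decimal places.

Survivorship from birth: l_x = s_1·s_2·…·s_x.
  l_1 = 0.43300
  l_2 = 0.21650
  l_3 = 0.10132
  l_4 = 0.05096
  l_5 = 0.02115
  l_6 = 0.01407
R₀ = Σ l_x m_x:
  age 1: 0.43300 × 0.0 = 0.0000
  age 2: 0.21650 × 8.9 = 1.9268
  age 3: 0.10132 × 6.8 = 0.6890
  age 4: 0.05096 × 1.1 = 0.0561
  age 5: 0.02115 × 8.1 = 0.1713
  age 6: 0.01407 × 4.9 = 0.0689
R₀ = 0.0000 + 1.9268 + 0.6890 + 0.0561 + 0.1713 + 0.0689 = 2.9121

2.91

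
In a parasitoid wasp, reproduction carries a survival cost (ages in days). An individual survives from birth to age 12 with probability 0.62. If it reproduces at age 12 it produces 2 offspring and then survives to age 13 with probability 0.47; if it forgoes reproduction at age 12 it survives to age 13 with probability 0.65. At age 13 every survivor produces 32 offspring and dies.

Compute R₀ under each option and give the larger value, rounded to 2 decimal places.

12.90

breed at age 12: R₀ = 0.62 × (2 + 0.47 × 32) = 0.62 × 17.0400 = 10.5648
delay to age 13: R₀ = 0.62 × (0.65 × 32) = 0.62 × 20.8000 = 12.8960
Higher: delay to age 13 (12.8960).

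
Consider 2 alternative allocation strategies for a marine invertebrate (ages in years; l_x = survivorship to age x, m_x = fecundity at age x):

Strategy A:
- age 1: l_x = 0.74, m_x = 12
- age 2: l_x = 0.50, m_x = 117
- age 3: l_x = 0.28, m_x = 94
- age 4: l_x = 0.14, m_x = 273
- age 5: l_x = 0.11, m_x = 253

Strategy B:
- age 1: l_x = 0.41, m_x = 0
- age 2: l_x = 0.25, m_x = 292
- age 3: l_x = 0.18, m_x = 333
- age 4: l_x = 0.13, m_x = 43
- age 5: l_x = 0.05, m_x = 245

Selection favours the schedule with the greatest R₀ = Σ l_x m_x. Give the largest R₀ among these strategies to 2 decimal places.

159.75

Strategy A: R₀ = 0.74×12 + 0.50×117 + 0.28×94 + 0.14×273 + 0.11×253 = 159.7500
Strategy B: R₀ = 0.41×0 + 0.25×292 + 0.18×333 + 0.13×43 + 0.05×245 = 150.7800
Highest R₀: strategy A with 159.7500.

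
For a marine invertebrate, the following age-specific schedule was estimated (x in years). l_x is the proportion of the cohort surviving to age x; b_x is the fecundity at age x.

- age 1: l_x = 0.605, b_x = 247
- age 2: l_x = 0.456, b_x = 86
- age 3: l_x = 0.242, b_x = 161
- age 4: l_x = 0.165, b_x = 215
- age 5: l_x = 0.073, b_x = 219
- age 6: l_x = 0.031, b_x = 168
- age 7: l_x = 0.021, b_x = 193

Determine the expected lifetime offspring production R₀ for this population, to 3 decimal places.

288.336

R₀ = Σ l_x b_x:
  age 1: 0.605 × 247 = 149.4350
  age 2: 0.456 × 86 = 39.2160
  age 3: 0.242 × 161 = 38.9620
  age 4: 0.165 × 215 = 35.4750
  age 5: 0.073 × 219 = 15.9870
  age 6: 0.031 × 168 = 5.2080
  age 7: 0.021 × 193 = 4.0530
R₀ = 149.4350 + 39.2160 + 38.9620 + 35.4750 + 15.9870 + 5.2080 + 4.0530 = 288.3360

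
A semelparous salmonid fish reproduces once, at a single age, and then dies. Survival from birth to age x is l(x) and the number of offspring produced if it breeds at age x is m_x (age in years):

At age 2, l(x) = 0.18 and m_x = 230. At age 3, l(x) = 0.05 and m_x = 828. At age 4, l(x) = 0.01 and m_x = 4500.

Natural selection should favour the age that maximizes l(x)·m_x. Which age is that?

4

Expected offspring if breeding at age x = l(x) × m_x:
  age 2: 0.18 × 230 = 41.400
  age 3: 0.05 × 828 = 41.400
  age 4: 0.01 × 4500 = 45.000
Maximum at age 4 (45.000).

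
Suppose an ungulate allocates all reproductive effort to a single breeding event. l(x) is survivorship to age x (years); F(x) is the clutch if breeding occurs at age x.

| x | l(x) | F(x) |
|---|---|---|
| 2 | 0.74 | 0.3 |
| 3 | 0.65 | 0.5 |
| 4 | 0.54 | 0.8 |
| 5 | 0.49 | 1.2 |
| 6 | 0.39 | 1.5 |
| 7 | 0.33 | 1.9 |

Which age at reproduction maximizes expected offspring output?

Expected offspring if breeding at age x = l(x) × F(x):
  age 2: 0.74 × 0.3 = 0.222
  age 3: 0.65 × 0.5 = 0.325
  age 4: 0.54 × 0.8 = 0.432
  age 5: 0.49 × 1.2 = 0.588
  age 6: 0.39 × 1.5 = 0.585
  age 7: 0.33 × 1.9 = 0.627
Maximum at age 7 (0.627).

7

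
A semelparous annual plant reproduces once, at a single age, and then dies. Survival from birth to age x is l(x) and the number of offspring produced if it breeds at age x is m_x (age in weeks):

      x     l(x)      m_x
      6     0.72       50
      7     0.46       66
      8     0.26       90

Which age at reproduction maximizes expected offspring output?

6

Expected offspring if breeding at age x = l(x) × m_x:
  age 6: 0.72 × 50 = 36.000
  age 7: 0.46 × 66 = 30.360
  age 8: 0.26 × 90 = 23.400
Maximum at age 6 (36.000).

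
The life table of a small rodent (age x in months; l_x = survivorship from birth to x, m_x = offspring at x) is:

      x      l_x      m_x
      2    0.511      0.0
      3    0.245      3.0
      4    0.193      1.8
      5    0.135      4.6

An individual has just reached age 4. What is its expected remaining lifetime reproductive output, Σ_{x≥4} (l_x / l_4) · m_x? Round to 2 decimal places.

l_4 = 0.193. Conditional survival from age 4 to x is l_x / l_4.
  x=4: (0.193/0.193) × 1.8 = 1.8000
  x=5: (0.135/0.193) × 4.6 = 3.2176
Sum = 1.8000 + 3.2176 = 5.0176

5.02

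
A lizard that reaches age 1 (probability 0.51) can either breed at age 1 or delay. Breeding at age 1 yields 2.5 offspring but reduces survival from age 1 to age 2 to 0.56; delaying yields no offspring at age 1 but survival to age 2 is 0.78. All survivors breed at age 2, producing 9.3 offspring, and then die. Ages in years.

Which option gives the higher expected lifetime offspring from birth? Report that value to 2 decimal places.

breed at age 1: R₀ = 0.51 × (2.5 + 0.56 × 9.3) = 0.51 × 7.7080 = 3.9311
delay to age 2: R₀ = 0.51 × (0.78 × 9.3) = 0.51 × 7.2540 = 3.6995
Higher: breed at age 1 (3.9311).

3.93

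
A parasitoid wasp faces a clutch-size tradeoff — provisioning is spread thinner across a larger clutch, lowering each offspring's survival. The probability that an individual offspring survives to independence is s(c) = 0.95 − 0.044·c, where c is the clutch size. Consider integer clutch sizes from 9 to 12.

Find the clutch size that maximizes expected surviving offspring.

11

Expected surviving offspring = c × s(c):
  c=9: 9 × 0.554 = 4.986
  c=10: 10 × 0.510 = 5.100
  c=11: 11 × 0.466 = 5.126
  c=12: 12 × 0.422 = 5.064
Maximum at c = 11 (5.126 surviving offspring).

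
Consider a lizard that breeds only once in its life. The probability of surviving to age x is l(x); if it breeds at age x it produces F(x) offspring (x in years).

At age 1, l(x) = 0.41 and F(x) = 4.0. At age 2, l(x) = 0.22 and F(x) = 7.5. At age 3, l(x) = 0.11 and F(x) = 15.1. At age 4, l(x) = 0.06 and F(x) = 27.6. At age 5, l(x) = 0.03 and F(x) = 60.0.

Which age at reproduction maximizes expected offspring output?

5

Expected offspring if breeding at age x = l(x) × F(x):
  age 1: 0.41 × 4.0 = 1.640
  age 2: 0.22 × 7.5 = 1.650
  age 3: 0.11 × 15.1 = 1.661
  age 4: 0.06 × 27.6 = 1.656
  age 5: 0.03 × 60.0 = 1.800
Maximum at age 5 (1.800).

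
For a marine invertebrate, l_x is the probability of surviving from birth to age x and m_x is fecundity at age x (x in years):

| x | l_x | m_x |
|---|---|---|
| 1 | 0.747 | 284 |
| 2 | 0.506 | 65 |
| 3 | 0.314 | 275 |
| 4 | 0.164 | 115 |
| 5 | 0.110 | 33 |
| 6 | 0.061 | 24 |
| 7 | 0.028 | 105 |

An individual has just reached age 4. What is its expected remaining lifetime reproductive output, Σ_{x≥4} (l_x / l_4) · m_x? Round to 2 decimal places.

163.99

l_4 = 0.164. Conditional survival from age 4 to x is l_x / l_4.
  x=4: (0.164/0.164) × 115 = 115.0000
  x=5: (0.110/0.164) × 33 = 22.1341
  x=6: (0.061/0.164) × 24 = 8.9268
  x=7: (0.028/0.164) × 105 = 17.9268
Sum = 115.0000 + 22.1341 + 8.9268 + 17.9268 = 163.9878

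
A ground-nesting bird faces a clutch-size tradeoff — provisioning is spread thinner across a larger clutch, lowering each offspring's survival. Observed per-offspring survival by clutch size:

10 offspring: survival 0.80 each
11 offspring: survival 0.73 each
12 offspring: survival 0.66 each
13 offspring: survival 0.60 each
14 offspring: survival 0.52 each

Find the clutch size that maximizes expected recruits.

Expected recruits = c × s(c):
  c=10: 10 × 0.80 = 8.000
  c=11: 11 × 0.73 = 8.030
  c=12: 12 × 0.66 = 7.920
  c=13: 13 × 0.60 = 7.800
  c=14: 14 × 0.52 = 7.280
Maximum at c = 11 (8.030 recruits).

11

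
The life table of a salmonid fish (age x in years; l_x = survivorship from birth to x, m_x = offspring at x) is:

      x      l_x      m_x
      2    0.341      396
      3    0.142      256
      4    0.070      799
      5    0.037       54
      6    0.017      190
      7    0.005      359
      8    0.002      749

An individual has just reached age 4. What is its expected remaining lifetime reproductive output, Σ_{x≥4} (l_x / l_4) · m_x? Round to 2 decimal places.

l_4 = 0.070. Conditional survival from age 4 to x is l_x / l_4.
  x=4: (0.070/0.070) × 799 = 799.0000
  x=5: (0.037/0.070) × 54 = 28.5429
  x=6: (0.017/0.070) × 190 = 46.1429
  x=7: (0.005/0.070) × 359 = 25.6429
  x=8: (0.002/0.070) × 749 = 21.4000
Sum = 799.0000 + 28.5429 + 46.1429 + 25.6429 + 21.4000 = 920.7286

920.73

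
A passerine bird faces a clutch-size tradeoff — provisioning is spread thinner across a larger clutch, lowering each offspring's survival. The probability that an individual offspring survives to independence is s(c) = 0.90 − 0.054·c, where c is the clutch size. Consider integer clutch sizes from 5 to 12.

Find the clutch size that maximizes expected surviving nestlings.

8

Expected surviving nestlings = c × s(c):
  c=5: 5 × 0.630 = 3.150
  c=6: 6 × 0.576 = 3.456
  c=7: 7 × 0.522 = 3.654
  c=8: 8 × 0.468 = 3.744
  c=9: 9 × 0.414 = 3.726
  c=10: 10 × 0.360 = 3.600
  c=11: 11 × 0.306 = 3.366
  c=12: 12 × 0.252 = 3.024
Maximum at c = 8 (3.744 surviving nestlings).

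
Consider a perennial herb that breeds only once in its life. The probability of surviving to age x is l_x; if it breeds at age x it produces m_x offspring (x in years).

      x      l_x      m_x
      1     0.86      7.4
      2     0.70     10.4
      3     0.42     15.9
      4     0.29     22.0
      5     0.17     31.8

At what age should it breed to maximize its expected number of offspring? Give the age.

2

Expected offspring if breeding at age x = l_x × m_x:
  age 1: 0.86 × 7.4 = 6.364
  age 2: 0.70 × 10.4 = 7.280
  age 3: 0.42 × 15.9 = 6.678
  age 4: 0.29 × 22.0 = 6.380
  age 5: 0.17 × 31.8 = 5.406
Maximum at age 2 (7.280).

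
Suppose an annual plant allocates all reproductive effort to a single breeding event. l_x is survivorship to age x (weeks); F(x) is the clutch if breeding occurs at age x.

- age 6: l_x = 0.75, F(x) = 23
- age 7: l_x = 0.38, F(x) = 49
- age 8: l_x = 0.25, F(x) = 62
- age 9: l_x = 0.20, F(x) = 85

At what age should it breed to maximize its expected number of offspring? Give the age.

Expected offspring if breeding at age x = l_x × F(x):
  age 6: 0.75 × 23 = 17.250
  age 7: 0.38 × 49 = 18.620
  age 8: 0.25 × 62 = 15.500
  age 9: 0.20 × 85 = 17.000
Maximum at age 7 (18.620).

7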